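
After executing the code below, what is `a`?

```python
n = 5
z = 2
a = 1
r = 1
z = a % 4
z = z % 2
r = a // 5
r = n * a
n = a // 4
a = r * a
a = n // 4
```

0

z = 1%4 = 1
z = 1%2 = 1
r = 1//5 = 0
r = 5*1 = 5
n = 1//4 = 0
a = 5*1 = 5
a = 0//4 = 0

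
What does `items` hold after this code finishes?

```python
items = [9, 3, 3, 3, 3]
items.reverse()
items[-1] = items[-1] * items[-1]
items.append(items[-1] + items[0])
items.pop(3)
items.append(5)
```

reverse → [3, 3, 3, 3, 9]
items[-1] = items[-1]*items[-1] = 9*9 = 81 → [3, 3, 3, 3, 81]
append items[-1]+items[0] = 81+3 = 84 → [3, 3, 3, 3, 81, 84]
pop(3) removes 3 → [3, 3, 3, 81, 84]
append 5 → [3, 3, 3, 81, 84, 5]

[3, 3, 3, 81, 84, 5]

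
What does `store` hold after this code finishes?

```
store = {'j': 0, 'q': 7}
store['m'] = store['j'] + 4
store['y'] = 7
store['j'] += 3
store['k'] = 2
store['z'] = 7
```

store['m'] = store['j']+4 = 4 → {'j': 0, 'q': 7, 'm': 4}
store['y'] = 7 → {'j': 0, 'q': 7, 'm': 4, 'y': 7}
store['j'] = 0+3 = 3 → {'j': 3, 'q': 7, 'm': 4, 'y': 7}
store['k'] = 2 → {'j': 3, 'q': 7, 'm': 4, 'y': 7, 'k': 2}
store['z'] = 7 → {'j': 3, 'q': 7, 'm': 4, 'y': 7, 'k': 2, 'z': 7}

{'j': 3, 'q': 7, 'm': 4, 'y': 7, 'k': 2, 'z': 7}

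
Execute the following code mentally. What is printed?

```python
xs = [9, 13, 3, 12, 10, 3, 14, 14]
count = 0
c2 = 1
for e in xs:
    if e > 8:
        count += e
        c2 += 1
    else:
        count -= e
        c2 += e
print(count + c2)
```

79

e=9: >8, count = 0+9 = 9; c2=2
e=13: >8, count = 9+13 = 22; c2=3
e=3: not >8, count = 22-3 = 19; c2=6
e=12: >8, count = 19+12 = 31; c2=7
e=10: >8, count = 31+10 = 41; c2=8
e=3: not >8, count = 41-3 = 38; c2=11
e=14: >8, count = 38+14 = 52; c2=12
e=14: >8, count = 52+14 = 66; c2=13
count+c2 = 66+13 = 79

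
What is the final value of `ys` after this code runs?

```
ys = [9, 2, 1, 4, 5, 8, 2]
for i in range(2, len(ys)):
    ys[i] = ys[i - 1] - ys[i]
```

[9, 2, 1, -3, -8, -16, -18]

i=2: ys[2] = 2-1 = 1 → [9, 2, 1, 4, 5, 8, 2]
i=3: ys[3] = 1-4 = -3 → [9, 2, 1, -3, 5, 8, 2]
i=4: ys[4] = (-3)-5 = -8 → [9, 2, 1, -3, -8, 8, 2]
i=5: ys[5] = (-8)-8 = -16 → [9, 2, 1, -3, -8, -16, 2]
i=6: ys[6] = (-16)-2 = -18 → [9, 2, 1, -3, -8, -16, -18]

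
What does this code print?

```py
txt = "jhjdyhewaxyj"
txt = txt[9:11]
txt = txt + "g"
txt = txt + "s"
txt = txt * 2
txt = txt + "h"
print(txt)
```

slice [9:11] → 'xy'
+ 'g' → 'xyg'
+ 's' → 'xygs'
repeat ×2 → 'xygsxygs'
+ 'h' → 'xygsxygsh'

xygsxygsh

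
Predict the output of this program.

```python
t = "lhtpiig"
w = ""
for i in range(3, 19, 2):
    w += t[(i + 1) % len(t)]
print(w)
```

i=3: add t[4]='i' → 'i'
i=5: add t[6]='g' → 'ig'
i=7: add t[1]='h' → 'igh'
i=9: add t[3]='p' → 'ighp'
i=11: add t[5]='i' → 'ighpi'
i=13: add t[0]='l' → 'ighpil'
i=15: add t[2]='t' → 'ighpilt'
i=17: add t[4]='i' → 'ighpilti'

ighpilti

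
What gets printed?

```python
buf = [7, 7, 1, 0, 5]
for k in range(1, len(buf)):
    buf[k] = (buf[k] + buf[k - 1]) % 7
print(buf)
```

k=1: buf[1] = (7+7)%7 = 0 → [7, 0, 1, 0, 5]
k=2: buf[2] = (1+0)%7 = 1 → [7, 0, 1, 0, 5]
k=3: buf[3] = (0+1)%7 = 1 → [7, 0, 1, 1, 5]
k=4: buf[4] = (5+1)%7 = 6 → [7, 0, 1, 1, 6]

[7, 0, 1, 1, 6]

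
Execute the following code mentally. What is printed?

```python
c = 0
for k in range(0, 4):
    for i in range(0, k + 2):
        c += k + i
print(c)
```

46

k=0,i=0: c = 0+0 = 0
k=0,i=1: c = 0+1 = 1
k=1,i=0: c = 1+1 = 2
k=1,i=1: c = 2+2 = 4
k=1,i=2: c = 4+3 = 7
k=2,i=0: c = 7+2 = 9
k=2,i=1: c = 9+3 = 12
k=2,i=2: c = 12+4 = 16
k=2,i=3: c = 16+5 = 21
k=3,i=0: c = 21+3 = 24
k=3,i=1: c = 24+4 = 28
k=3,i=2: c = 28+5 = 33
k=3,i=3: c = 33+6 = 39
k=3,i=4: c = 39+7 = 46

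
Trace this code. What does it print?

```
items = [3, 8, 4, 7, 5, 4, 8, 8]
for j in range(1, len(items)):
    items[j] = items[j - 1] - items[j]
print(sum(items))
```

j=1: items[1] = 3-8 = -5 → [3, -5, 4, 7, 5, 4, 8, 8]
j=2: items[2] = (-5)-4 = -9 → [3, -5, -9, 7, 5, 4, 8, 8]
j=3: items[3] = (-9)-7 = -16 → [3, -5, -9, -16, 5, 4, 8, 8]
j=4: items[4] = (-16)-5 = -21 → [3, -5, -9, -16, -21, 4, 8, 8]
j=5: items[5] = (-21)-4 = -25 → [3, -5, -9, -16, -21, -25, 8, 8]
j=6: items[6] = (-25)-8 = -33 → [3, -5, -9, -16, -21, -25, -33, 8]
j=7: items[7] = (-33)-8 = -41 → [3, -5, -9, -16, -21, -25, -33, -41]
sum = -147

-147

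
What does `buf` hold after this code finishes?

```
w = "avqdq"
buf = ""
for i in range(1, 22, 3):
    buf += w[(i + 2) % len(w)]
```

i=1: add w[3]='d' → 'd'
i=4: add w[1]='v' → 'dv'
i=7: add w[4]='q' → 'dvq'
i=10: add w[2]='q' → 'dvqq'
i=13: add w[0]='a' → 'dvqqa'
i=16: add w[3]='d' → 'dvqqad'
i=19: add w[1]='v' → 'dvqqadv'

'dvqqadv'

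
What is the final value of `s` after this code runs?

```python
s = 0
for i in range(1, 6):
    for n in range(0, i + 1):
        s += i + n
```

105

i=1,n=0: s = 0+1 = 1
i=1,n=1: s = 1+2 = 3
i=2,n=0: s = 3+2 = 5
i=2,n=1: s = 5+3 = 8
i=2,n=2: s = 8+4 = 12
i=3,n=0: s = 12+3 = 15
i=3,n=1: s = 15+4 = 19
i=3,n=2: s = 19+5 = 24
i=3,n=3: s = 24+6 = 30
i=4,n=0: s = 30+4 = 34
i=4,n=1: s = 34+5 = 39
i=4,n=2: s = 39+6 = 45
i=4,n=3: s = 45+7 = 52
i=4,n=4: s = 52+8 = 60
i=5,n=0: s = 60+5 = 65
i=5,n=1: s = 65+6 = 71
i=5,n=2: s = 71+7 = 78
i=5,n=3: s = 78+8 = 86
i=5,n=4: s = 86+9 = 95
i=5,n=5: s = 95+10 = 105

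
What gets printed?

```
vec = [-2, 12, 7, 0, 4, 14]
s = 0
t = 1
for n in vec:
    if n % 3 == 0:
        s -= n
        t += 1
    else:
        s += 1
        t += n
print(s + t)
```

18

n=-2: not %3==0, s = 0+1 = 1; t=-1
n=12: %3==0, s = 1-12 = -11; t=0
n=7: not %3==0, s = (-11)+1 = -10; t=7
n=0: %3==0, s = (-10)-0 = -10; t=8
n=4: not %3==0, s = (-10)+1 = -9; t=12
n=14: not %3==0, s = (-9)+1 = -8; t=26
s+t = (-8)+26 = 18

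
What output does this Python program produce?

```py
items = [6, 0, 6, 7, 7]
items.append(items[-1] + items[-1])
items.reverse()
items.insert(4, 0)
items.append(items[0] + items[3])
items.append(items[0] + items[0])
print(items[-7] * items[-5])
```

0

append items[-1]+items[-1] = 7+7 = 14 → [6, 0, 6, 7, 7, 14]
reverse → [14, 7, 7, 6, 0, 6]
insert 0 at 4 → [14, 7, 7, 6, 0, 0, 6]
append items[0]+items[3] = 14+6 = 20 → [14, 7, 7, 6, 0, 0, 6, 20]
append items[0]+items[0] = 14+14 = 28 → [14, 7, 7, 6, 0, 0, 6, 20, 28]
items[-7]*items[-5] = 7*0 = 0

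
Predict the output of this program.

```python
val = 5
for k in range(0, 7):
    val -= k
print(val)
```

-16

k=0: val = 5-0 = 5
k=1: val = 5-1 = 4
k=2: val = 4-2 = 2
k=3: val = 2-3 = -1
k=4: val = (-1)-4 = -5
k=5: val = (-5)-5 = -10
k=6: val = (-10)-6 = -16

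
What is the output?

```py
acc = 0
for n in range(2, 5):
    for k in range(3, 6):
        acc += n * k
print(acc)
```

n=2,k=3: acc = 0+6 = 6
n=2,k=4: acc = 6+8 = 14
n=2,k=5: acc = 14+10 = 24
n=3,k=3: acc = 24+9 = 33
n=3,k=4: acc = 33+12 = 45
n=3,k=5: acc = 45+15 = 60
n=4,k=3: acc = 60+12 = 72
n=4,k=4: acc = 72+16 = 88
n=4,k=5: acc = 88+20 = 108

108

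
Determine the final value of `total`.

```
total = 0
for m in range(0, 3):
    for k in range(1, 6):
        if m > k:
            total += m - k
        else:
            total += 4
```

m=0,k=1: not 0>1, total = 0+4 = 4
m=0,k=2: not 0>2, total = 4+4 = 8
m=0,k=3: not 0>3, total = 8+4 = 12
m=0,k=4: not 0>4, total = 12+4 = 16
m=0,k=5: not 0>5, total = 16+4 = 20
m=1,k=1: not 1>1, total = 20+4 = 24
m=1,k=2: not 1>2, total = 24+4 = 28
m=1,k=3: not 1>3, total = 28+4 = 32
m=1,k=4: not 1>4, total = 32+4 = 36
m=1,k=5: not 1>5, total = 36+4 = 40
m=2,k=1: 2>1, total = 40+1 = 41
m=2,k=2: not 2>2, total = 41+4 = 45
m=2,k=3: not 2>3, total = 45+4 = 49
m=2,k=4: not 2>4, total = 49+4 = 53
m=2,k=5: not 2>5, total = 53+4 = 57

57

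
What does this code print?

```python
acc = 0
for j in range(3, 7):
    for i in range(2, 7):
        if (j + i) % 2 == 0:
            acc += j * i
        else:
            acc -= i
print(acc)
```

j=3,i=2: odd sum, acc = 0-2 = -2
j=3,i=3: even sum, acc = (-2)+9 = 7
j=3,i=4: odd sum, acc = 7-4 = 3
j=3,i=5: even sum, acc = 3+15 = 18
j=3,i=6: odd sum, acc = 18-6 = 12
j=4,i=2: even sum, acc = 12+8 = 20
j=4,i=3: odd sum, acc = 20-3 = 17
j=4,i=4: even sum, acc = 17+16 = 33
j=4,i=5: odd sum, acc = 33-5 = 28
j=4,i=6: even sum, acc = 28+24 = 52
j=5,i=2: odd sum, acc = 52-2 = 50
j=5,i=3: even sum, acc = 50+15 = 65
j=5,i=4: odd sum, acc = 65-4 = 61
j=5,i=5: even sum, acc = 61+25 = 86
j=5,i=6: odd sum, acc = 86-6 = 80
j=6,i=2: even sum, acc = 80+12 = 92
j=6,i=3: odd sum, acc = 92-3 = 89
j=6,i=4: even sum, acc = 89+24 = 113
j=6,i=5: odd sum, acc = 113-5 = 108
j=6,i=6: even sum, acc = 108+36 = 144

144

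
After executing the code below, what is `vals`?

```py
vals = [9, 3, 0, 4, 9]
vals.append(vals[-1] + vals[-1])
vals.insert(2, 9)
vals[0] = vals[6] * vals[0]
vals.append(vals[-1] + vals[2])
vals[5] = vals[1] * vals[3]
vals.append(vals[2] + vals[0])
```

append vals[-1]+vals[-1] = 9+9 = 18 → [9, 3, 0, 4, 9, 18]
insert 9 at 2 → [9, 3, 9, 0, 4, 9, 18]
vals[0] = vals[6]*vals[0] = 18*9 = 162 → [162, 3, 9, 0, 4, 9, 18]
append vals[-1]+vals[2] = 18+9 = 27 → [162, 3, 9, 0, 4, 9, 18, 27]
vals[5] = vals[1]*vals[3] = 3*0 = 0 → [162, 3, 9, 0, 4, 0, 18, 27]
append vals[2]+vals[0] = 9+162 = 171 → [162, 3, 9, 0, 4, 0, 18, 27, 171]

[162, 3, 9, 0, 4, 0, 18, 27, 171]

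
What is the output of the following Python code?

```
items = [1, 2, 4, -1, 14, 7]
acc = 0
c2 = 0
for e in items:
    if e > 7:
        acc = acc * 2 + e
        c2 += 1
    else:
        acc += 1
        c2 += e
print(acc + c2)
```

e=1: not >7, acc = 0+1 = 1; c2=1
e=2: not >7, acc = 1+1 = 2; c2=3
e=4: not >7, acc = 2+1 = 3; c2=7
e=-1: not >7, acc = 3+1 = 4; c2=6
e=14: >7, acc = 4*2+14 = 22; c2=7
e=7: not >7, acc = 22+1 = 23; c2=14
acc+c2 = 23+14 = 37

37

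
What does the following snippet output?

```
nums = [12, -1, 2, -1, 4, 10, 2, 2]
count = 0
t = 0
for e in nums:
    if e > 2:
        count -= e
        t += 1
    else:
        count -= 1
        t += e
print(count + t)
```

e=12: >2, count = 0-12 = -12; t=1
e=-1: not >2, count = (-12)-1 = -13; t=0
e=2: not >2, count = (-13)-1 = -14; t=2
e=-1: not >2, count = (-14)-1 = -15; t=1
e=4: >2, count = (-15)-4 = -19; t=2
e=10: >2, count = (-19)-10 = -29; t=3
e=2: not >2, count = (-29)-1 = -30; t=5
e=2: not >2, count = (-30)-1 = -31; t=7
count+t = (-31)+7 = -24

-24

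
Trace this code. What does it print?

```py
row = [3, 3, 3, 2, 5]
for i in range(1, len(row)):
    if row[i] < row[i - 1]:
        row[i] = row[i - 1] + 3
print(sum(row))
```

i=1: 3>=3, unchanged → [3, 3, 3, 2, 5]
i=2: 3>=3, unchanged → [3, 3, 3, 2, 5]
i=3: 2<3, row[3] = 3+3 = 6 → [3, 3, 3, 6, 5]
i=4: 5<6, row[4] = 6+3 = 9 → [3, 3, 3, 6, 9]
sum = 24

24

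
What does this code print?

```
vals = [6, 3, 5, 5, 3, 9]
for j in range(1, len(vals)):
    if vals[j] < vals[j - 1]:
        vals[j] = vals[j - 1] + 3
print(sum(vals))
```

j=1: 3<6, vals[1] = 6+3 = 9 → [6, 9, 5, 5, 3, 9]
j=2: 5<9, vals[2] = 9+3 = 12 → [6, 9, 12, 5, 3, 9]
j=3: 5<12, vals[3] = 12+3 = 15 → [6, 9, 12, 15, 3, 9]
j=4: 3<15, vals[4] = 15+3 = 18 → [6, 9, 12, 15, 18, 9]
j=5: 9<18, vals[5] = 18+3 = 21 → [6, 9, 12, 15, 18, 21]
sum = 81

81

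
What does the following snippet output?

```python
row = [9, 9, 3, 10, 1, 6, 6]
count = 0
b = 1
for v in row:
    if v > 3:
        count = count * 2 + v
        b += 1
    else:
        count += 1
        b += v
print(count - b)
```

276

v=9: >3, count = 0*2+9 = 9; b=2
v=9: >3, count = 9*2+9 = 27; b=3
v=3: not >3, count = 27+1 = 28; b=6
v=10: >3, count = 28*2+10 = 66; b=7
v=1: not >3, count = 66+1 = 67; b=8
v=6: >3, count = 67*2+6 = 140; b=9
v=6: >3, count = 140*2+6 = 286; b=10
count-b = 286-10 = 276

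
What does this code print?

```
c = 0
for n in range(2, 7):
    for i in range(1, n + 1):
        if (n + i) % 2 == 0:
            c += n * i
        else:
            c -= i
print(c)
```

135

n=2,i=1: odd sum, c = 0-1 = -1
n=2,i=2: even sum, c = (-1)+4 = 3
n=3,i=1: even sum, c = 3+3 = 6
n=3,i=2: odd sum, c = 6-2 = 4
n=3,i=3: even sum, c = 4+9 = 13
n=4,i=1: odd sum, c = 13-1 = 12
n=4,i=2: even sum, c = 12+8 = 20
n=4,i=3: odd sum, c = 20-3 = 17
n=4,i=4: even sum, c = 17+16 = 33
n=5,i=1: even sum, c = 33+5 = 38
n=5,i=2: odd sum, c = 38-2 = 36
n=5,i=3: even sum, c = 36+15 = 51
n=5,i=4: odd sum, c = 51-4 = 47
n=5,i=5: even sum, c = 47+25 = 72
n=6,i=1: odd sum, c = 72-1 = 71
n=6,i=2: even sum, c = 71+12 = 83
n=6,i=3: odd sum, c = 83-3 = 80
n=6,i=4: even sum, c = 80+24 = 104
n=6,i=5: odd sum, c = 104-5 = 99
n=6,i=6: even sum, c = 99+36 = 135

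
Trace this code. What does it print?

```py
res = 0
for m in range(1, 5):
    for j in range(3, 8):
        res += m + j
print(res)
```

m=1,j=3: res = 0+4 = 4
m=1,j=4: res = 4+5 = 9
m=1,j=5: res = 9+6 = 15
m=1,j=6: res = 15+7 = 22
m=1,j=7: res = 22+8 = 30
m=2,j=3: res = 30+5 = 35
m=2,j=4: res = 35+6 = 41
m=2,j=5: res = 41+7 = 48
m=2,j=6: res = 48+8 = 56
m=2,j=7: res = 56+9 = 65
m=3,j=3: res = 65+6 = 71
m=3,j=4: res = 71+7 = 78
m=3,j=5: res = 78+8 = 86
m=3,j=6: res = 86+9 = 95
m=3,j=7: res = 95+10 = 105
m=4,j=3: res = 105+7 = 112
m=4,j=4: res = 112+8 = 120
m=4,j=5: res = 120+9 = 129
m=4,j=6: res = 129+10 = 139
m=4,j=7: res = 139+11 = 150

150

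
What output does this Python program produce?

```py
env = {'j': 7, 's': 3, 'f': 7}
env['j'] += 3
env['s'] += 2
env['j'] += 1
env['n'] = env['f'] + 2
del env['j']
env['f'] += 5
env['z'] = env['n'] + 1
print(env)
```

env['j'] = 7+3 = 10 → {'j': 10, 's': 3, 'f': 7}
env['s'] = 3+2 = 5 → {'j': 10, 's': 5, 'f': 7}
env['j'] = 10+1 = 11 → {'j': 11, 's': 5, 'f': 7}
env['n'] = env['f']+2 = 9 → {'j': 11, 's': 5, 'f': 7, 'n': 9}
del 'j' → {'s': 5, 'f': 7, 'n': 9}
env['f'] = 7+5 = 12 → {'s': 5, 'f': 12, 'n': 9}
env['z'] = env['n']+1 = 10 → {'s': 5, 'f': 12, 'n': 9, 'z': 10}

{'s': 5, 'f': 12, 'n': 9, 'z': 10}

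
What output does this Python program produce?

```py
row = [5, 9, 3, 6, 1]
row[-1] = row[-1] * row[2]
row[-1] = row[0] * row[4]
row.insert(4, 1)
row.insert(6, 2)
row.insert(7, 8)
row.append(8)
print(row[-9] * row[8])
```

row[-1] = row[-1]*row[2] = 1*3 = 3 → [5, 9, 3, 6, 3]
row[-1] = row[0]*row[4] = 5*3 = 15 → [5, 9, 3, 6, 15]
insert 1 at 4 → [5, 9, 3, 6, 1, 15]
insert 2 at 6 → [5, 9, 3, 6, 1, 15, 2]
insert 8 at 7 → [5, 9, 3, 6, 1, 15, 2, 8]
append 8 → [5, 9, 3, 6, 1, 15, 2, 8, 8]
row[-9]*row[8] = 5*8 = 40

40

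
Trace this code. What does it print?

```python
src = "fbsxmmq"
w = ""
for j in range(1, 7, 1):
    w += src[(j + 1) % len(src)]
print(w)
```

j=1: add src[2]='s' → 's'
j=2: add src[3]='x' → 'sx'
j=3: add src[4]='m' → 'sxm'
j=4: add src[5]='m' → 'sxmm'
j=5: add src[6]='q' → 'sxmmq'
j=6: add src[0]='f' → 'sxmmqf'

sxmmqf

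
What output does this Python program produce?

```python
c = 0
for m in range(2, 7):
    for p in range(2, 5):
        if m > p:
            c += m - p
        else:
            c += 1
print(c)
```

25

m=2,p=2: not 2>2, c = 0+1 = 1
m=2,p=3: not 2>3, c = 1+1 = 2
m=2,p=4: not 2>4, c = 2+1 = 3
m=3,p=2: 3>2, c = 3+1 = 4
m=3,p=3: not 3>3, c = 4+1 = 5
m=3,p=4: not 3>4, c = 5+1 = 6
m=4,p=2: 4>2, c = 6+2 = 8
m=4,p=3: 4>3, c = 8+1 = 9
m=4,p=4: not 4>4, c = 9+1 = 10
m=5,p=2: 5>2, c = 10+3 = 13
m=5,p=3: 5>3, c = 13+2 = 15
m=5,p=4: 5>4, c = 15+1 = 16
m=6,p=2: 6>2, c = 16+4 = 20
m=6,p=3: 6>3, c = 20+3 = 23
m=6,p=4: 6>4, c = 23+2 = 25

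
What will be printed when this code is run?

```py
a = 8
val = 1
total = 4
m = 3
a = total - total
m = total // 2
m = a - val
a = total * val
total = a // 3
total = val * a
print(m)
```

-1

a = 4-4 = 0
m = 4//2 = 2
m = 0-1 = -1
a = 4*1 = 4
total = 4//3 = 1
total = 1*4 = 4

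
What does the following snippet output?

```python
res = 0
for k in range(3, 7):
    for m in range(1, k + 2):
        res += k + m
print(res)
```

k=3,m=1: res = 0+4 = 4
k=3,m=2: res = 4+5 = 9
k=3,m=3: res = 9+6 = 15
k=3,m=4: res = 15+7 = 22
k=4,m=1: res = 22+5 = 27
k=4,m=2: res = 27+6 = 33
k=4,m=3: res = 33+7 = 40
k=4,m=4: res = 40+8 = 48
k=4,m=5: res = 48+9 = 57
k=5,m=1: res = 57+6 = 63
k=5,m=2: res = 63+7 = 70
k=5,m=3: res = 70+8 = 78
k=5,m=4: res = 78+9 = 87
k=5,m=5: res = 87+10 = 97
k=5,m=6: res = 97+11 = 108
k=6,m=1: res = 108+7 = 115
k=6,m=2: res = 115+8 = 123
k=6,m=3: res = 123+9 = 132
k=6,m=4: res = 132+10 = 142
k=6,m=5: res = 142+11 = 153
k=6,m=6: res = 153+12 = 165
k=6,m=7: res = 165+13 = 178

178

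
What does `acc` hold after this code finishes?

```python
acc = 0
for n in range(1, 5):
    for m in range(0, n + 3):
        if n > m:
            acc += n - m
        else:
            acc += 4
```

n=1,m=0: 1>0, acc = 0+1 = 1
n=1,m=1: not 1>1, acc = 1+4 = 5
n=1,m=2: not 1>2, acc = 5+4 = 9
n=1,m=3: not 1>3, acc = 9+4 = 13
n=2,m=0: 2>0, acc = 13+2 = 15
n=2,m=1: 2>1, acc = 15+1 = 16
n=2,m=2: not 2>2, acc = 16+4 = 20
n=2,m=3: not 2>3, acc = 20+4 = 24
n=2,m=4: not 2>4, acc = 24+4 = 28
n=3,m=0: 3>0, acc = 28+3 = 31
n=3,m=1: 3>1, acc = 31+2 = 33
n=3,m=2: 3>2, acc = 33+1 = 34
n=3,m=3: not 3>3, acc = 34+4 = 38
n=3,m=4: not 3>4, acc = 38+4 = 42
n=3,m=5: not 3>5, acc = 42+4 = 46
n=4,m=0: 4>0, acc = 46+4 = 50
n=4,m=1: 4>1, acc = 50+3 = 53
n=4,m=2: 4>2, acc = 53+2 = 55
n=4,m=3: 4>3, acc = 55+1 = 56
n=4,m=4: not 4>4, acc = 56+4 = 60
n=4,m=5: not 4>5, acc = 60+4 = 64
n=4,m=6: not 4>6, acc = 64+4 = 68

68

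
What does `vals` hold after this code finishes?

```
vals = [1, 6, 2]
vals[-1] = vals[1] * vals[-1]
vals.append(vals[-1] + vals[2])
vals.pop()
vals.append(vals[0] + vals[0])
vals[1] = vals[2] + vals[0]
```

[1, 13, 12, 2]

vals[-1] = vals[1]*vals[-1] = 6*2 = 12 → [1, 6, 12]
append vals[-1]+vals[2] = 12+12 = 24 → [1, 6, 12, 24]
pop() removes 24 → [1, 6, 12]
append vals[0]+vals[0] = 1+1 = 2 → [1, 6, 12, 2]
vals[1] = vals[2]+vals[0] = 12+1 = 13 → [1, 13, 12, 2]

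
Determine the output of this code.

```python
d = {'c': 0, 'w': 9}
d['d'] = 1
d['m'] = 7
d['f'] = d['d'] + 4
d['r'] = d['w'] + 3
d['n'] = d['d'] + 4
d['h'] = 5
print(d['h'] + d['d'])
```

d['d'] = 1 → {'c': 0, 'w': 9, 'd': 1}
d['m'] = 7 → {'c': 0, 'w': 9, 'd': 1, 'm': 7}
d['f'] = d['d']+4 = 5 → {'c': 0, 'w': 9, 'd': 1, 'm': 7, 'f': 5}
d['r'] = d['w']+3 = 12 → {'c': 0, 'w': 9, 'd': 1, 'm': 7, 'f': 5, 'r': 12}
d['n'] = d['d']+4 = 5 → {'c': 0, 'w': 9, 'd': 1, 'm': 7, 'f': 5, 'r': 12, 'n': 5}
d['h'] = 5 → {'c': 0, 'w': 9, 'd': 1, 'm': 7, 'f': 5, 'r': 12, 'n': 5, 'h': 5}
d['h']+d['d'] = 5+1 = 6

6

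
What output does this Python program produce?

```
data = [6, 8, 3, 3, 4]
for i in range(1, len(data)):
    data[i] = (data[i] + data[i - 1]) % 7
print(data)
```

[6, 0, 3, 6, 3]

i=1: data[1] = (8+6)%7 = 0 → [6, 0, 3, 3, 4]
i=2: data[2] = (3+0)%7 = 3 → [6, 0, 3, 3, 4]
i=3: data[3] = (3+3)%7 = 6 → [6, 0, 3, 6, 4]
i=4: data[4] = (4+6)%7 = 3 → [6, 0, 3, 6, 3]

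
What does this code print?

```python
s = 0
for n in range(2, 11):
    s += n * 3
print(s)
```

n=2: s = 0+2*3 = 6
n=3: s = 6+3*3 = 15
n=4: s = 15+4*3 = 27
n=5: s = 27+5*3 = 42
n=6: s = 42+6*3 = 60
n=7: s = 60+7*3 = 81
n=8: s = 81+8*3 = 105
n=9: s = 105+9*3 = 132
n=10: s = 132+10*3 = 162

162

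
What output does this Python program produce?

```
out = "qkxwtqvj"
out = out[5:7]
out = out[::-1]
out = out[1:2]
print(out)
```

slice [5:7] → 'qv'
reverse → 'vq'
slice [1:2] → 'q'

q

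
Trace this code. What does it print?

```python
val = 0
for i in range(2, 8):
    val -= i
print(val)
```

i=2: val = 0-2 = -2
i=3: val = (-2)-3 = -5
i=4: val = (-5)-4 = -9
i=5: val = (-9)-5 = -14
i=6: val = (-14)-6 = -20
i=7: val = (-20)-7 = -27

-27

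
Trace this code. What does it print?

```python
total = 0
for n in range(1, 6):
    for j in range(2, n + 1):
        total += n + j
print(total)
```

70

n=2,j=2: total = 0+4 = 4
n=3,j=2: total = 4+5 = 9
n=3,j=3: total = 9+6 = 15
n=4,j=2: total = 15+6 = 21
n=4,j=3: total = 21+7 = 28
n=4,j=4: total = 28+8 = 36
n=5,j=2: total = 36+7 = 43
n=5,j=3: total = 43+8 = 51
n=5,j=4: total = 51+9 = 60
n=5,j=5: total = 60+10 = 70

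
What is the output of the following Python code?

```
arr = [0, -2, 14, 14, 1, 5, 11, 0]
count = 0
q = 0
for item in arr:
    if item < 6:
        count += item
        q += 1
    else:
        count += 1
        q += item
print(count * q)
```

308

item=0: <6, count = 0+0 = 0; q=1
item=-2: <6, count = 0+(-2) = -2; q=2
item=14: not <6, count = (-2)+1 = -1; q=16
item=14: not <6, count = (-1)+1 = 0; q=30
item=1: <6, count = 0+1 = 1; q=31
item=5: <6, count = 1+5 = 6; q=32
item=11: not <6, count = 6+1 = 7; q=43
item=0: <6, count = 7+0 = 7; q=44
count*q = 7*44 = 308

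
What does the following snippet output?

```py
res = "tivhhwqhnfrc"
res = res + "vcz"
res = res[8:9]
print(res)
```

+ 'vcz' → 'tivhhwqhnfrcvcz'
slice [8:9] → 'n'

n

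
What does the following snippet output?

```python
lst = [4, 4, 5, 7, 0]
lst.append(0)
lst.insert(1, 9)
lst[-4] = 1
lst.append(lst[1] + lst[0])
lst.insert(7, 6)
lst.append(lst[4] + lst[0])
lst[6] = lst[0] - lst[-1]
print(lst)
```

append 0 → [4, 4, 5, 7, 0, 0]
insert 9 at 1 → [4, 9, 4, 5, 7, 0, 0]
lst[-4] = 1 → [4, 9, 4, 1, 7, 0, 0]
append lst[1]+lst[0] = 9+4 = 13 → [4, 9, 4, 1, 7, 0, 0, 13]
insert 6 at 7 → [4, 9, 4, 1, 7, 0, 0, 6, 13]
append lst[4]+lst[0] = 7+4 = 11 → [4, 9, 4, 1, 7, 0, 0, 6, 13, 11]
lst[6] = lst[0]-lst[-1] = 4-11 = -7 → [4, 9, 4, 1, 7, 0, -7, 6, 13, 11]

[4, 9, 4, 1, 7, 0, -7, 6, 13, 11]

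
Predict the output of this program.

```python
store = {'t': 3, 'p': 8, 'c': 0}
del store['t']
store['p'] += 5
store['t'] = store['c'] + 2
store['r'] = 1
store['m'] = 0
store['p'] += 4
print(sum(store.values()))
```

del 't' → {'p': 8, 'c': 0}
store['p'] = 8+5 = 13 → {'p': 13, 'c': 0}
store['t'] = store['c']+2 = 2 → {'p': 13, 'c': 0, 't': 2}
store['r'] = 1 → {'p': 13, 'c': 0, 't': 2, 'r': 1}
store['m'] = 0 → {'p': 13, 'c': 0, 't': 2, 'r': 1, 'm': 0}
store['p'] = 13+4 = 17 → {'p': 17, 'c': 0, 't': 2, 'r': 1, 'm': 0}
sum of values = 20

20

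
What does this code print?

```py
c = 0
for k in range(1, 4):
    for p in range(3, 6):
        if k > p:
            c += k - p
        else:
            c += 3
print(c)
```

k=1,p=3: not 1>3, c = 0+3 = 3
k=1,p=4: not 1>4, c = 3+3 = 6
k=1,p=5: not 1>5, c = 6+3 = 9
k=2,p=3: not 2>3, c = 9+3 = 12
k=2,p=4: not 2>4, c = 12+3 = 15
k=2,p=5: not 2>5, c = 15+3 = 18
k=3,p=3: not 3>3, c = 18+3 = 21
k=3,p=4: not 3>4, c = 21+3 = 24
k=3,p=5: not 3>5, c = 24+3 = 27

27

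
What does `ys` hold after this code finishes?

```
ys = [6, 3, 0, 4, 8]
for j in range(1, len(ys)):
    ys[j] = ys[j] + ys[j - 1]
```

j=1: ys[1] = 3+6 = 9 → [6, 9, 0, 4, 8]
j=2: ys[2] = 0+9 = 9 → [6, 9, 9, 4, 8]
j=3: ys[3] = 4+9 = 13 → [6, 9, 9, 13, 8]
j=4: ys[4] = 8+13 = 21 → [6, 9, 9, 13, 21]

[6, 9, 9, 13, 21]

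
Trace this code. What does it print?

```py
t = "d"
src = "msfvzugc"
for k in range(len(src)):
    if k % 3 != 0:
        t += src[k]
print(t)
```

k=0: skip
k=1: add 's' → 'ds'
k=2: add 'f' → 'dsf'
k=3: skip
k=4: add 'z' → 'dsfz'
k=5: add 'u' → 'dsfzu'
k=6: skip
k=7: add 'c' → 'dsfzuc'

dsfzuc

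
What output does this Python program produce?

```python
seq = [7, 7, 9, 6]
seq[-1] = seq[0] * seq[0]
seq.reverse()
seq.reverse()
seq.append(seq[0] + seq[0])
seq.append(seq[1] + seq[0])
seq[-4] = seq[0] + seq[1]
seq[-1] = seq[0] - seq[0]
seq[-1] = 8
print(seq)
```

seq[-1] = seq[0]*seq[0] = 7*7 = 49 → [7, 7, 9, 49]
reverse → [49, 9, 7, 7]
reverse → [7, 7, 9, 49]
append seq[0]+seq[0] = 7+7 = 14 → [7, 7, 9, 49, 14]
append seq[1]+seq[0] = 7+7 = 14 → [7, 7, 9, 49, 14, 14]
seq[-4] = seq[0]+seq[1] = 7+7 = 14 → [7, 7, 14, 49, 14, 14]
seq[-1] = seq[0]-seq[0] = 7-7 = 0 → [7, 7, 14, 49, 14, 0]
seq[-1] = 8 → [7, 7, 14, 49, 14, 8]

[7, 7, 14, 49, 14, 8]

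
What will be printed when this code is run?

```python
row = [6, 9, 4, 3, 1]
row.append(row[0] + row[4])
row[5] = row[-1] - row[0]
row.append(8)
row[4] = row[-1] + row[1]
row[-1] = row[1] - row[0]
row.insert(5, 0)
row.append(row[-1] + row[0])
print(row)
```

append row[0]+row[4] = 6+1 = 7 → [6, 9, 4, 3, 1, 7]
row[5] = row[-1]-row[0] = 7-6 = 1 → [6, 9, 4, 3, 1, 1]
append 8 → [6, 9, 4, 3, 1, 1, 8]
row[4] = row[-1]+row[1] = 8+9 = 17 → [6, 9, 4, 3, 17, 1, 8]
row[-1] = row[1]-row[0] = 9-6 = 3 → [6, 9, 4, 3, 17, 1, 3]
insert 0 at 5 → [6, 9, 4, 3, 17, 0, 1, 3]
append row[-1]+row[0] = 3+6 = 9 → [6, 9, 4, 3, 17, 0, 1, 3, 9]

[6, 9, 4, 3, 17, 0, 1, 3, 9]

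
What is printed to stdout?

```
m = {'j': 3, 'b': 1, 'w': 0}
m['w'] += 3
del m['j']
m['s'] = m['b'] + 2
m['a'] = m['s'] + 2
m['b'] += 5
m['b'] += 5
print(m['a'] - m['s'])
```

2

m['w'] = 0+3 = 3 → {'j': 3, 'b': 1, 'w': 3}
del 'j' → {'b': 1, 'w': 3}
m['s'] = m['b']+2 = 3 → {'b': 1, 'w': 3, 's': 3}
m['a'] = m['s']+2 = 5 → {'b': 1, 'w': 3, 's': 3, 'a': 5}
m['b'] = 1+5 = 6 → {'b': 6, 'w': 3, 's': 3, 'a': 5}
m['b'] = 6+5 = 11 → {'b': 11, 'w': 3, 's': 3, 'a': 5}
m['a']-m['s'] = 5-3 = 2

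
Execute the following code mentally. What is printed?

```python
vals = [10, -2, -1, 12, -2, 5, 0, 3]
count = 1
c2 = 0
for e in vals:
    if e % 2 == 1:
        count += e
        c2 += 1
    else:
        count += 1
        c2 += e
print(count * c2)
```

e=10: not odd, count = 1+1 = 2; c2=10
e=-2: not odd, count = 2+1 = 3; c2=8
e=-1: odd, count = 3+(-1) = 2; c2=9
e=12: not odd, count = 2+1 = 3; c2=21
e=-2: not odd, count = 3+1 = 4; c2=19
e=5: odd, count = 4+5 = 9; c2=20
e=0: not odd, count = 9+1 = 10; c2=20
e=3: odd, count = 10+3 = 13; c2=21
count*c2 = 13*21 = 273

273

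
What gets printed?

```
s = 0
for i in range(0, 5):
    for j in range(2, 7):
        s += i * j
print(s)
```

i=0,j=2: s = 0+0 = 0
i=0,j=3: s = 0+0 = 0
i=0,j=4: s = 0+0 = 0
i=0,j=5: s = 0+0 = 0
i=0,j=6: s = 0+0 = 0
i=1,j=2: s = 0+2 = 2
i=1,j=3: s = 2+3 = 5
i=1,j=4: s = 5+4 = 9
i=1,j=5: s = 9+5 = 14
i=1,j=6: s = 14+6 = 20
i=2,j=2: s = 20+4 = 24
i=2,j=3: s = 24+6 = 30
i=2,j=4: s = 30+8 = 38
i=2,j=5: s = 38+10 = 48
i=2,j=6: s = 48+12 = 60
i=3,j=2: s = 60+6 = 66
i=3,j=3: s = 66+9 = 75
i=3,j=4: s = 75+12 = 87
i=3,j=5: s = 87+15 = 102
i=3,j=6: s = 102+18 = 120
i=4,j=2: s = 120+8 = 128
i=4,j=3: s = 128+12 = 140
i=4,j=4: s = 140+16 = 156
i=4,j=5: s = 156+20 = 176
i=4,j=6: s = 176+24 = 200

200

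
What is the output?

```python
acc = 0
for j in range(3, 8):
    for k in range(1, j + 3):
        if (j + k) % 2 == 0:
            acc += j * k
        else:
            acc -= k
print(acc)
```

387

j=3,k=1: even sum, acc = 0+3 = 3
j=3,k=2: odd sum, acc = 3-2 = 1
j=3,k=3: even sum, acc = 1+9 = 10
j=3,k=4: odd sum, acc = 10-4 = 6
j=3,k=5: even sum, acc = 6+15 = 21
j=4,k=1: odd sum, acc = 21-1 = 20
j=4,k=2: even sum, acc = 20+8 = 28
j=4,k=3: odd sum, acc = 28-3 = 25
j=4,k=4: even sum, acc = 25+16 = 41
j=4,k=5: odd sum, acc = 41-5 = 36
j=4,k=6: even sum, acc = 36+24 = 60
j=5,k=1: even sum, acc = 60+5 = 65
j=5,k=2: odd sum, acc = 65-2 = 63
j=5,k=3: even sum, acc = 63+15 = 78
j=5,k=4: odd sum, acc = 78-4 = 74
j=5,k=5: even sum, acc = 74+25 = 99
j=5,k=6: odd sum, acc = 99-6 = 93
j=5,k=7: even sum, acc = 93+35 = 128
j=6,k=1: odd sum, acc = 128-1 = 127
j=6,k=2: even sum, acc = 127+12 = 139
j=6,k=3: odd sum, acc = 139-3 = 136
j=6,k=4: even sum, acc = 136+24 = 160
j=6,k=5: odd sum, acc = 160-5 = 155
j=6,k=6: even sum, acc = 155+36 = 191
j=6,k=7: odd sum, acc = 191-7 = 184
j=6,k=8: even sum, acc = 184+48 = 232
j=7,k=1: even sum, acc = 232+7 = 239
j=7,k=2: odd sum, acc = 239-2 = 237
j=7,k=3: even sum, acc = 237+21 = 258
j=7,k=4: odd sum, acc = 258-4 = 254
j=7,k=5: even sum, acc = 254+35 = 289
j=7,k=6: odd sum, acc = 289-6 = 283
j=7,k=7: even sum, acc = 283+49 = 332
j=7,k=8: odd sum, acc = 332-8 = 324
j=7,k=9: even sum, acc = 324+63 = 387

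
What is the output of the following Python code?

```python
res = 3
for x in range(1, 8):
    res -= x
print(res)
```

-25

x=1: res = 3-1 = 2
x=2: res = 2-2 = 0
x=3: res = 0-3 = -3
x=4: res = (-3)-4 = -7
x=5: res = (-7)-5 = -12
x=6: res = (-12)-6 = -18
x=7: res = (-18)-7 = -25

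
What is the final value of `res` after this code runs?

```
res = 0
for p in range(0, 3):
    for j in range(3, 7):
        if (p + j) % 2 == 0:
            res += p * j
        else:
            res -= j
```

p=0,j=3: odd sum, res = 0-3 = -3
p=0,j=4: even sum, res = (-3)+0 = -3
p=0,j=5: odd sum, res = (-3)-5 = -8
p=0,j=6: even sum, res = (-8)+0 = -8
p=1,j=3: even sum, res = (-8)+3 = -5
p=1,j=4: odd sum, res = (-5)-4 = -9
p=1,j=5: even sum, res = (-9)+5 = -4
p=1,j=6: odd sum, res = (-4)-6 = -10
p=2,j=3: odd sum, res = (-10)-3 = -13
p=2,j=4: even sum, res = (-13)+8 = -5
p=2,j=5: odd sum, res = (-5)-5 = -10
p=2,j=6: even sum, res = (-10)+12 = 2

2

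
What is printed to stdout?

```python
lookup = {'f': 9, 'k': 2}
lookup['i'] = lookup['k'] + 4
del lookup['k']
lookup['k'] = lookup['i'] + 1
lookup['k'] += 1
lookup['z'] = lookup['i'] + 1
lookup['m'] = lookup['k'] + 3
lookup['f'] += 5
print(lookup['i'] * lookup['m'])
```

66

lookup['i'] = lookup['k']+4 = 6 → {'f': 9, 'k': 2, 'i': 6}
del 'k' → {'f': 9, 'i': 6}
lookup['k'] = lookup['i']+1 = 7 → {'f': 9, 'i': 6, 'k': 7}
lookup['k'] = 7+1 = 8 → {'f': 9, 'i': 6, 'k': 8}
lookup['z'] = lookup['i']+1 = 7 → {'f': 9, 'i': 6, 'k': 8, 'z': 7}
lookup['m'] = lookup['k']+3 = 11 → {'f': 9, 'i': 6, 'k': 8, 'z': 7, 'm': 11}
lookup['f'] = 9+5 = 14 → {'f': 14, 'i': 6, 'k': 8, 'z': 7, 'm': 11}
lookup['i']*lookup['m'] = 6*11 = 66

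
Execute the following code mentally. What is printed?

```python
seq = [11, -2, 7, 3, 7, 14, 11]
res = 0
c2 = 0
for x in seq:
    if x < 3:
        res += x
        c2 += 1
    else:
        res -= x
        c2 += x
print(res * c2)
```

-2970

x=11: not <3, res = 0-11 = -11; c2=11
x=-2: <3, res = (-11)+(-2) = -13; c2=12
x=7: not <3, res = (-13)-7 = -20; c2=19
x=3: not <3, res = (-20)-3 = -23; c2=22
x=7: not <3, res = (-23)-7 = -30; c2=29
x=14: not <3, res = (-30)-14 = -44; c2=43
x=11: not <3, res = (-44)-11 = -55; c2=54
res*c2 = (-55)*54 = -2970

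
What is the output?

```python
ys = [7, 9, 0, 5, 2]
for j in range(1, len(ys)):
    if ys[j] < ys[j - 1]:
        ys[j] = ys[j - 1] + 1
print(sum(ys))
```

j=1: 9>=7, unchanged → [7, 9, 0, 5, 2]
j=2: 0<9, ys[2] = 9+1 = 10 → [7, 9, 10, 5, 2]
j=3: 5<10, ys[3] = 10+1 = 11 → [7, 9, 10, 11, 2]
j=4: 2<11, ys[4] = 11+1 = 12 → [7, 9, 10, 11, 12]
sum = 49

49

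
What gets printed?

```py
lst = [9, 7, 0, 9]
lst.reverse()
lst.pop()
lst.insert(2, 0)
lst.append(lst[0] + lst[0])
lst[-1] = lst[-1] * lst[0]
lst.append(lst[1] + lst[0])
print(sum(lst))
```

reverse → [9, 0, 7, 9]
pop() removes 9 → [9, 0, 7]
insert 0 at 2 → [9, 0, 0, 7]
append lst[0]+lst[0] = 9+9 = 18 → [9, 0, 0, 7, 18]
lst[-1] = lst[-1]*lst[0] = 18*9 = 162 → [9, 0, 0, 7, 162]
append lst[1]+lst[0] = 0+9 = 9 → [9, 0, 0, 7, 162, 9]
sum = 187

187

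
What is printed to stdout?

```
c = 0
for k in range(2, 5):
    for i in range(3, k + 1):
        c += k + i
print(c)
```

21

k=3,i=3: c = 0+6 = 6
k=4,i=3: c = 6+7 = 13
k=4,i=4: c = 13+8 = 21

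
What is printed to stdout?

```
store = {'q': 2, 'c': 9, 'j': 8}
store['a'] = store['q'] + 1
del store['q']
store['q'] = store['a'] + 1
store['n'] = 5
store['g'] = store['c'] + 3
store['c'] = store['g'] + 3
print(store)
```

store['a'] = store['q']+1 = 3 → {'q': 2, 'c': 9, 'j': 8, 'a': 3}
del 'q' → {'c': 9, 'j': 8, 'a': 3}
store['q'] = store['a']+1 = 4 → {'c': 9, 'j': 8, 'a': 3, 'q': 4}
store['n'] = 5 → {'c': 9, 'j': 8, 'a': 3, 'q': 4, 'n': 5}
store['g'] = store['c']+3 = 12 → {'c': 9, 'j': 8, 'a': 3, 'q': 4, 'n': 5, 'g': 12}
store['c'] = store['g']+3 = 15 → {'c': 15, 'j': 8, 'a': 3, 'q': 4, 'n': 5, 'g': 12}

{'c': 15, 'j': 8, 'a': 3, 'q': 4, 'n': 5, 'g': 12}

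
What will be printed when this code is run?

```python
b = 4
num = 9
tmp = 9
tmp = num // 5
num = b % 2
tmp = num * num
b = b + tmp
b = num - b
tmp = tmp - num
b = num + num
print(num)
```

0

tmp = 9//5 = 1
num = 4%2 = 0
tmp = 0*0 = 0
b = 4+0 = 4
b = 0-4 = -4
tmp = 0-0 = 0
b = 0+0 = 0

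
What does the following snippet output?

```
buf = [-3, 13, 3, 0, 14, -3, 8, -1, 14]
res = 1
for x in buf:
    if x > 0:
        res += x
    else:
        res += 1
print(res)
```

57

x=-3: not >0, res = 1+1 = 2
x=13: >0, res = 2+13 = 15
x=3: >0, res = 15+3 = 18
x=0: not >0, res = 18+1 = 19
x=14: >0, res = 19+14 = 33
x=-3: not >0, res = 33+1 = 34
x=8: >0, res = 34+8 = 42
x=-1: not >0, res = 42+1 = 43
x=14: >0, res = 43+14 = 57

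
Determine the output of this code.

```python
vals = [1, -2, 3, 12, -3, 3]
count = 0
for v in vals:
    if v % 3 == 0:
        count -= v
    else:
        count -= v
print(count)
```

-14

v=1: not %3==0, count = 0-1 = -1
v=-2: not %3==0, count = (-1)-(-2) = 1
v=3: %3==0, count = 1-3 = -2
v=12: %3==0, count = (-2)-12 = -14
v=-3: %3==0, count = (-14)-(-3) = -11
v=3: %3==0, count = (-11)-3 = -14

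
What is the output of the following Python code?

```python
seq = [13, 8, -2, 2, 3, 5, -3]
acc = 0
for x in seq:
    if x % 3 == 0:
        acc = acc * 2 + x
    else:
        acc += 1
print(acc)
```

21

x=13: not %3==0, acc = 0+1 = 1
x=8: not %3==0, acc = 1+1 = 2
x=-2: not %3==0, acc = 2+1 = 3
x=2: not %3==0, acc = 3+1 = 4
x=3: %3==0, acc = 4*2+3 = 11
x=5: not %3==0, acc = 11+1 = 12
x=-3: %3==0, acc = 12*2+(-3) = 21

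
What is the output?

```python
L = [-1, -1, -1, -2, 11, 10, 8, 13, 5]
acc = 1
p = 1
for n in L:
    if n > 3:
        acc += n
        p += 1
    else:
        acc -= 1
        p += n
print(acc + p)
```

45

n=-1: not >3, acc = 1-1 = 0; p=0
n=-1: not >3, acc = 0-1 = -1; p=-1
n=-1: not >3, acc = (-1)-1 = -2; p=-2
n=-2: not >3, acc = (-2)-1 = -3; p=-4
n=11: >3, acc = (-3)+11 = 8; p=-3
n=10: >3, acc = 8+10 = 18; p=-2
n=8: >3, acc = 18+8 = 26; p=-1
n=13: >3, acc = 26+13 = 39; p=0
n=5: >3, acc = 39+5 = 44; p=1
acc+p = 44+1 = 45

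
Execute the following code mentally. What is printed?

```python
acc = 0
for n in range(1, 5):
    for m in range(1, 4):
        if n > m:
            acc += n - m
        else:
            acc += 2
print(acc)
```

n=1,m=1: not 1>1, acc = 0+2 = 2
n=1,m=2: not 1>2, acc = 2+2 = 4
n=1,m=3: not 1>3, acc = 4+2 = 6
n=2,m=1: 2>1, acc = 6+1 = 7
n=2,m=2: not 2>2, acc = 7+2 = 9
n=2,m=3: not 2>3, acc = 9+2 = 11
n=3,m=1: 3>1, acc = 11+2 = 13
n=3,m=2: 3>2, acc = 13+1 = 14
n=3,m=3: not 3>3, acc = 14+2 = 16
n=4,m=1: 4>1, acc = 16+3 = 19
n=4,m=2: 4>2, acc = 19+2 = 21
n=4,m=3: 4>3, acc = 21+1 = 22

22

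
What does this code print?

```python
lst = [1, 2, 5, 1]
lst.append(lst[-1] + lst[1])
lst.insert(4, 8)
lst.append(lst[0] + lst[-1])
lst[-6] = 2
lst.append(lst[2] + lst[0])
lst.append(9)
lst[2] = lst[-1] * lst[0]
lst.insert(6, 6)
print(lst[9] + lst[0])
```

10

append lst[-1]+lst[1] = 1+2 = 3 → [1, 2, 5, 1, 3]
insert 8 at 4 → [1, 2, 5, 1, 8, 3]
append lst[0]+lst[-1] = 1+3 = 4 → [1, 2, 5, 1, 8, 3, 4]
lst[-6] = 2 → [1, 2, 5, 1, 8, 3, 4]
append lst[2]+lst[0] = 5+1 = 6 → [1, 2, 5, 1, 8, 3, 4, 6]
append 9 → [1, 2, 5, 1, 8, 3, 4, 6, 9]
lst[2] = lst[-1]*lst[0] = 9*1 = 9 → [1, 2, 9, 1, 8, 3, 4, 6, 9]
insert 6 at 6 → [1, 2, 9, 1, 8, 3, 6, 4, 6, 9]
lst[9]+lst[0] = 9+1 = 10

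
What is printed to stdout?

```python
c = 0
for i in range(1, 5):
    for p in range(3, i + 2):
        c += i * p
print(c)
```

75

i=2,p=3: c = 0+6 = 6
i=3,p=3: c = 6+9 = 15
i=3,p=4: c = 15+12 = 27
i=4,p=3: c = 27+12 = 39
i=4,p=4: c = 39+16 = 55
i=4,p=5: c = 55+20 = 75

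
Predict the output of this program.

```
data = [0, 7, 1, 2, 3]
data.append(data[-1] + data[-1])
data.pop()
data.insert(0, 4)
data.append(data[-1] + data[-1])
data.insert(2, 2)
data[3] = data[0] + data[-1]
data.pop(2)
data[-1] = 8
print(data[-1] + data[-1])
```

16

append data[-1]+data[-1] = 3+3 = 6 → [0, 7, 1, 2, 3, 6]
pop() removes 6 → [0, 7, 1, 2, 3]
insert 4 at 0 → [4, 0, 7, 1, 2, 3]
append data[-1]+data[-1] = 3+3 = 6 → [4, 0, 7, 1, 2, 3, 6]
insert 2 at 2 → [4, 0, 2, 7, 1, 2, 3, 6]
data[3] = data[0]+data[-1] = 4+6 = 10 → [4, 0, 2, 10, 1, 2, 3, 6]
pop(2) removes 2 → [4, 0, 10, 1, 2, 3, 6]
data[-1] = 8 → [4, 0, 10, 1, 2, 3, 8]
data[-1]+data[-1] = 8+8 = 16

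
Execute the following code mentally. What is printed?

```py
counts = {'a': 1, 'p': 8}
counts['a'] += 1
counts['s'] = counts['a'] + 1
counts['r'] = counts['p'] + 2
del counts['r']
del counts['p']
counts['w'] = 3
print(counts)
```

{'a': 2, 's': 3, 'w': 3}

counts['a'] = 1+1 = 2 → {'a': 2, 'p': 8}
counts['s'] = counts['a']+1 = 3 → {'a': 2, 'p': 8, 's': 3}
counts['r'] = counts['p']+2 = 10 → {'a': 2, 'p': 8, 's': 3, 'r': 10}
del 'r' → {'a': 2, 'p': 8, 's': 3}
del 'p' → {'a': 2, 's': 3}
counts['w'] = 3 → {'a': 2, 's': 3, 'w': 3}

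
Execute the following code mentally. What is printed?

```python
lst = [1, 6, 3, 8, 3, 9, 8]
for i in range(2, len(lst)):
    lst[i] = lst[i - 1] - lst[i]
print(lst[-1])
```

i=2: lst[2] = 6-3 = 3 → [1, 6, 3, 8, 3, 9, 8]
i=3: lst[3] = 3-8 = -5 → [1, 6, 3, -5, 3, 9, 8]
i=4: lst[4] = (-5)-3 = -8 → [1, 6, 3, -5, -8, 9, 8]
i=5: lst[5] = (-8)-9 = -17 → [1, 6, 3, -5, -8, -17, 8]
i=6: lst[6] = (-17)-8 = -25 → [1, 6, 3, -5, -8, -17, -25]

-25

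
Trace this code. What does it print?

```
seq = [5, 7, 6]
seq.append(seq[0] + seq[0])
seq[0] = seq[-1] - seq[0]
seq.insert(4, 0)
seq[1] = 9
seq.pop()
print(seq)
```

[5, 9, 6, 10]

append seq[0]+seq[0] = 5+5 = 10 → [5, 7, 6, 10]
seq[0] = seq[-1]-seq[0] = 10-5 = 5 → [5, 7, 6, 10]
insert 0 at 4 → [5, 7, 6, 10, 0]
seq[1] = 9 → [5, 9, 6, 10, 0]
pop() removes 0 → [5, 9, 6, 10]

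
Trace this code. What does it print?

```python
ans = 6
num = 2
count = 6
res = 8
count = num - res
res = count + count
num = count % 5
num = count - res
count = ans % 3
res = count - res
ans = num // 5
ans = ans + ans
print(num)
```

6

count = 2-8 = -6
res = (-6)+(-6) = -12
num = (-6)%5 = 4
num = (-6)-(-12) = 6
count = 6%3 = 0
res = 0-(-12) = 12
ans = 6//5 = 1
ans = 1+1 = 2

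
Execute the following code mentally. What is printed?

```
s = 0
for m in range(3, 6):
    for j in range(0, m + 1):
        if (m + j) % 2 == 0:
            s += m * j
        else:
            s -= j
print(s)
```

69

m=3,j=0: odd sum, s = 0-0 = 0
m=3,j=1: even sum, s = 0+3 = 3
m=3,j=2: odd sum, s = 3-2 = 1
m=3,j=3: even sum, s = 1+9 = 10
m=4,j=0: even sum, s = 10+0 = 10
m=4,j=1: odd sum, s = 10-1 = 9
m=4,j=2: even sum, s = 9+8 = 17
m=4,j=3: odd sum, s = 17-3 = 14
m=4,j=4: even sum, s = 14+16 = 30
m=5,j=0: odd sum, s = 30-0 = 30
m=5,j=1: even sum, s = 30+5 = 35
m=5,j=2: odd sum, s = 35-2 = 33
m=5,j=3: even sum, s = 33+15 = 48
m=5,j=4: odd sum, s = 48-4 = 44
m=5,j=5: even sum, s = 44+25 = 69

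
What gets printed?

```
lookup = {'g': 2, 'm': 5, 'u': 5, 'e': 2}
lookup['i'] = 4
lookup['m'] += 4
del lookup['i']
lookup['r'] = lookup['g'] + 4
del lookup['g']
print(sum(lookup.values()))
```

lookup['i'] = 4 → {'g': 2, 'm': 5, 'u': 5, 'e': 2, 'i': 4}
lookup['m'] = 5+4 = 9 → {'g': 2, 'm': 9, 'u': 5, 'e': 2, 'i': 4}
del 'i' → {'g': 2, 'm': 9, 'u': 5, 'e': 2}
lookup['r'] = lookup['g']+4 = 6 → {'g': 2, 'm': 9, 'u': 5, 'e': 2, 'r': 6}
del 'g' → {'m': 9, 'u': 5, 'e': 2, 'r': 6}
sum of values = 22

22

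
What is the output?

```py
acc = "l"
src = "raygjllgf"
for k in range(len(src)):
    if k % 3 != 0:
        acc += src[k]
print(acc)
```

k=0: skip
k=1: add 'a' → 'la'
k=2: add 'y' → 'lay'
k=3: skip
k=4: add 'j' → 'layj'
k=5: add 'l' → 'layjl'
k=6: skip
k=7: add 'g' → 'layjlg'
k=8: add 'f' → 'layjlgf'

layjlgf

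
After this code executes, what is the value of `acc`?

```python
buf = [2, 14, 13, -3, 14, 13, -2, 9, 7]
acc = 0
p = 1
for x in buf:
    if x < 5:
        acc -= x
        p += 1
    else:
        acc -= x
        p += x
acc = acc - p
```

-141

x=2: <5, acc = 0-2 = -2; p=2
x=14: not <5, acc = (-2)-14 = -16; p=16
x=13: not <5, acc = (-16)-13 = -29; p=29
x=-3: <5, acc = (-29)-(-3) = -26; p=30
x=14: not <5, acc = (-26)-14 = -40; p=44
x=13: not <5, acc = (-40)-13 = -53; p=57
x=-2: <5, acc = (-53)-(-2) = -51; p=58
x=9: not <5, acc = (-51)-9 = -60; p=67
x=7: not <5, acc = (-60)-7 = -67; p=74
acc-p = (-67)-74 = -141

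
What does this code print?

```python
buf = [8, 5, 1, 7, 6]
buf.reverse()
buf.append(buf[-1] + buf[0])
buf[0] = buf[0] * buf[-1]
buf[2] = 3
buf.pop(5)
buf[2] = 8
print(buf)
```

reverse → [6, 7, 1, 5, 8]
append buf[-1]+buf[0] = 8+6 = 14 → [6, 7, 1, 5, 8, 14]
buf[0] = buf[0]*buf[-1] = 6*14 = 84 → [84, 7, 1, 5, 8, 14]
buf[2] = 3 → [84, 7, 3, 5, 8, 14]
pop(5) removes 14 → [84, 7, 3, 5, 8]
buf[2] = 8 → [84, 7, 8, 5, 8]

[84, 7, 8, 5, 8]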